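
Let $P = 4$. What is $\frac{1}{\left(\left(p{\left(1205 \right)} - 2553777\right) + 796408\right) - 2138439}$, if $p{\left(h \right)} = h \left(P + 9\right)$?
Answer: $- \frac{1}{3880143} \approx -2.5772 \cdot 10^{-7}$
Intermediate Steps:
$p{\left(h \right)} = 13 h$ ($p{\left(h \right)} = h \left(4 + 9\right) = h 13 = 13 h$)
$\frac{1}{\left(\left(p{\left(1205 \right)} - 2553777\right) + 796408\right) - 2138439} = \frac{1}{\left(\left(13 \cdot 1205 - 2553777\right) + 796408\right) - 2138439} = \frac{1}{\left(\left(15665 - 2553777\right) + 796408\right) - 2138439} = \frac{1}{\left(-2538112 + 796408\right) - 2138439} = \frac{1}{-1741704 - 2138439} = \frac{1}{-3880143} = - \frac{1}{3880143}$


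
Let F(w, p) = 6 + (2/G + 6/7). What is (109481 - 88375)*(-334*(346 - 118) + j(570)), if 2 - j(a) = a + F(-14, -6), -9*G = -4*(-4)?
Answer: -45342452473/28 ≈ -1.6194e+9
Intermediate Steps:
G = -16/9 (G = -(-4)*(-4)/9 = -⅑*16 = -16/9 ≈ -1.7778)
F(w, p) = 321/56 (F(w, p) = 6 + (2/(-16/9) + 6/7) = 6 + (2*(-9/16) + 6*(⅐)) = 6 + (-9/8 + 6/7) = 6 - 15/56 = 321/56)
j(a) = -209/56 - a (j(a) = 2 - (a + 321/56) = 2 - (321/56 + a) = 2 + (-321/56 - a) = -209/56 - a)
(109481 - 88375)*(-334*(346 - 118) + j(570)) = (109481 - 88375)*(-334*(346 - 118) + (-209/56 - 1*570)) = 21106*(-334*228 + (-209/56 - 570)) = 21106*(-76152 - 32129/56) = 21106*(-4296641/56) = -45342452473/28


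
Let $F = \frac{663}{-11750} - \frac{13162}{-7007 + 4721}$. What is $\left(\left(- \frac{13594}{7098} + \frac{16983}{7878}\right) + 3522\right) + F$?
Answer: $\frac{404374341546652}{114620468625} \approx 3527.9$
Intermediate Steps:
$F = \frac{76568941}{13430250}$ ($F = 663 \left(- \frac{1}{11750}\right) - \frac{13162}{-2286} = - \frac{663}{11750} - - \frac{6581}{1143} = - \frac{663}{11750} + \frac{6581}{1143} = \frac{76568941}{13430250} \approx 5.7012$)
$\left(\left(- \frac{13594}{7098} + \frac{16983}{7878}\right) + 3522\right) + F = \left(\left(- \frac{13594}{7098} + \frac{16983}{7878}\right) + 3522\right) + \frac{76568941}{13430250} = \left(\left(\left(-13594\right) \frac{1}{7098} + 16983 \cdot \frac{1}{7878}\right) + 3522\right) + \frac{76568941}{13430250} = \left(\left(- \frac{971}{507} + \frac{5661}{2626}\right) + 3522\right) + \frac{76568941}{13430250} = \left(\frac{24637}{102414} + 3522\right) + \frac{76568941}{13430250} = \frac{360726745}{102414} + \frac{76568941}{13430250} = \frac{404374341546652}{114620468625}$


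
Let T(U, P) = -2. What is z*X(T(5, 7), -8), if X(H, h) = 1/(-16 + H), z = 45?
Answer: -5/2 ≈ -2.5000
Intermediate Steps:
z*X(T(5, 7), -8) = 45/(-16 - 2) = 45/(-18) = 45*(-1/18) = -5/2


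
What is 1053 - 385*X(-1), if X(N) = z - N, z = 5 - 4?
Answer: 283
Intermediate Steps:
z = 1
X(N) = 1 - N
1053 - 385*X(-1) = 1053 - 385*(1 - 1*(-1)) = 1053 - 385*(1 + 1) = 1053 - 385*2 = 1053 - 770 = 283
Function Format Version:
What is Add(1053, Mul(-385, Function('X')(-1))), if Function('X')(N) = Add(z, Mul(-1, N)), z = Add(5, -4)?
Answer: 283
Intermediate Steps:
z = 1
Function('X')(N) = Add(1, Mul(-1, N))
Add(1053, Mul(-385, Function('X')(-1))) = Add(1053, Mul(-385, Add(1, Mul(-1, -1)))) = Add(1053, Mul(-385, Add(1, 1))) = Add(1053, Mul(-385, 2)) = Add(1053, -770) = 283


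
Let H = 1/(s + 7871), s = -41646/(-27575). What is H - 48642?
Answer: -10559422810807/217084471 ≈ -48642.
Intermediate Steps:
s = 41646/27575 (s = -41646*(-1/27575) = 41646/27575 ≈ 1.5103)
H = 27575/217084471 (H = 1/(41646/27575 + 7871) = 1/(217084471/27575) = 27575/217084471 ≈ 0.00012702)
H - 48642 = 27575/217084471 - 48642 = -10559422810807/217084471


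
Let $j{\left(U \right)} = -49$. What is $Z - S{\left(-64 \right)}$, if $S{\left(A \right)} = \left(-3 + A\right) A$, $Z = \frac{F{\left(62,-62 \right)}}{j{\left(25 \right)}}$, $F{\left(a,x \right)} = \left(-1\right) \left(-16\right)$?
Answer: $- \frac{210128}{49} \approx -4288.3$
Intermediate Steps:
$F{\left(a,x \right)} = 16$
$Z = - \frac{16}{49}$ ($Z = \frac{16}{-49} = 16 \left(- \frac{1}{49}\right) = - \frac{16}{49} \approx -0.32653$)
$S{\left(A \right)} = A \left(-3 + A\right)$
$Z - S{\left(-64 \right)} = - \frac{16}{49} - - 64 \left(-3 - 64\right) = - \frac{16}{49} - \left(-64\right) \left(-67\right) = - \frac{16}{49} - 4288 = - \frac{210128}{49}$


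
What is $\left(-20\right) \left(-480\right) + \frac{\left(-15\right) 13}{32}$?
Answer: $\frac{307005}{32} \approx 9593.9$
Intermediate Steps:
$\left(-20\right) \left(-480\right) + \frac{\left(-15\right) 13}{32} = 9600 - \frac{195}{32} = \frac{307005}{32}$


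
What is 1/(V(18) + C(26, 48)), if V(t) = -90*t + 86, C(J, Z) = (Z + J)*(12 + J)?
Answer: 1/1278 ≈ 0.00078247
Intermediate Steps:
C(J, Z) = (12 + J)*(J + Z) (C(J, Z) = (J + Z)*(12 + J) = (12 + J)*(J + Z))
V(t) = 86 - 90*t
1/(V(18) + C(26, 48)) = 1/((86 - 90*18) + (26² + 12*26 + 12*48 + 26*48)) = 1/((86 - 1620) + (676 + 312 + 576 + 1248)) = 1/(-1534 + 2812) = 1/1278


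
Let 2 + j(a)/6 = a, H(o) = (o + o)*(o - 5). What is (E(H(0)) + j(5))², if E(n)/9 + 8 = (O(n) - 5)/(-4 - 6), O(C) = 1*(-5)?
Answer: 2025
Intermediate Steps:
O(C) = -5
H(o) = 2*o*(-5 + o) (H(o) = (2*o)*(-5 + o) = 2*o*(-5 + o))
E(n) = -63 (E(n) = -72 + 9*((-5 - 5)/(-4 - 6)) = -72 + 9*(-10/(-10)) = -72 + 9*(-10*(-⅒)) = -72 + 9*1 = -72 + 9 = -63)
j(a) = -12 + 6*a
(E(H(0)) + j(5))² = (-63 + (-12 + 6*5))² = (-63 + (-12 + 30))² = (-63 + 18)² = (-45)² = 2025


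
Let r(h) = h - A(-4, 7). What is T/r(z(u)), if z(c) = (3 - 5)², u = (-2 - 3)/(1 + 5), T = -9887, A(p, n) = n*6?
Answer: 9887/38 ≈ 260.18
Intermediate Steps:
A(p, n) = 6*n
u = -⅚ (u = -5/6 = -5*⅙ = -⅚ ≈ -0.83333)
z(c) = 4 (z(c) = (-2)² = 4)
r(h) = -42 + h (r(h) = h - 6*7 = h - 1*42 = h - 42 = -42 + h)
T/r(z(u)) = -9887/(-42 + 4) = -9887/(-38) = -9887*(-1/38) = 9887/38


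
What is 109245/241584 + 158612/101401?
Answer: 16465224551/8165619728 ≈ 2.0164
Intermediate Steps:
109245/241584 + 158612/101401 = 109245*(1/241584) + 158612*(1/101401) = 36415/80528 + 158612/101401 = 16465224551/8165619728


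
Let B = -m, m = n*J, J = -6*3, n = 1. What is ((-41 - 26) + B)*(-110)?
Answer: 5390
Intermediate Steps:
J = -18
m = -18 (m = 1*(-18) = -18)
B = 18 (B = -1*(-18) = 18)
((-41 - 26) + B)*(-110) = ((-41 - 26) + 18)*(-110) = (-67 + 18)*(-110) = -49*(-110) = 5390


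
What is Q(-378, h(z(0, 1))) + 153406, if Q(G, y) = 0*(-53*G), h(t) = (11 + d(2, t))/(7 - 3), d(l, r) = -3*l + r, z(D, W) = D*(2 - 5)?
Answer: 153406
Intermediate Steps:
z(D, W) = -3*D (z(D, W) = D*(-3) = -3*D)
d(l, r) = r - 3*l
h(t) = 5/4 + t/4 (h(t) = (11 + (t - 3*2))/(7 - 3) = (11 + (t - 6))/4 = (11 + (-6 + t))*(¼) = (5 + t)*(¼) = 5/4 + t/4)
Q(G, y) = 0
Q(-378, h(z(0, 1))) + 153406 = 0 + 153406 = 153406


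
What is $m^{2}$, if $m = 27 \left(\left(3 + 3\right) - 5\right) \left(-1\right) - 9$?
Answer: $1296$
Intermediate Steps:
$m = -36$ ($m = 27 \left(6 - 5\right) \left(-1\right) - 9 = 27 \cdot 1 \left(-1\right) - 9 = 27 \left(-1\right) - 9 = -27 - 9 = -36$)
$m^{2} = \left(-36\right)^{2} = 1296$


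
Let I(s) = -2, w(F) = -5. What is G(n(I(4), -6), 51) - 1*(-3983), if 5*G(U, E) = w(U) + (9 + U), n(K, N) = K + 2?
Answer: 19919/5 ≈ 3983.8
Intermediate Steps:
n(K, N) = 2 + K
G(U, E) = ⅘ + U/5 (G(U, E) = (-5 + (9 + U))/5 = (4 + U)/5 = ⅘ + U/5)
G(n(I(4), -6), 51) - 1*(-3983) = (⅘ + (2 - 2)/5) - 1*(-3983) = (⅘ + (⅕)*0) + 3983 = (⅘ + 0) + 3983 = ⅘ + 3983 = 19919/5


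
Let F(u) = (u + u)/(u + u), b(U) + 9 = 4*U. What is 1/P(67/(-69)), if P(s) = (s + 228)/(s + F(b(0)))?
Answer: 2/15665 ≈ 0.00012767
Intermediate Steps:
b(U) = -9 + 4*U
F(u) = 1 (F(u) = (2*u)/((2*u)) = (2*u)*(1/(2*u)) = 1)
P(s) = (228 + s)/(1 + s) (P(s) = (s + 228)/(s + 1) = (228 + s)/(1 + s))
1/P(67/(-69)) = 1/((228 + 67/(-69))/(1 + 67/(-69))) = 1/((228 + 67*(-1/69))/(1 + 67*(-1/69))) = 1/((228 - 67/69)/(1 - 67/69)) = 1/((15665/69)/(2/69)) = 1/((69/2)*(15665/69)) = 1/(15665/2) = 2/15665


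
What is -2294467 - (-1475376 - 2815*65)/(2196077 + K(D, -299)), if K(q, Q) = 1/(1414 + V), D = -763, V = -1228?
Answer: -937221368149555/408470323 ≈ -2.2945e+6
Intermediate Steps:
K(q, Q) = 1/186 (K(q, Q) = 1/(1414 - 1228) = 1/186)
-2294467 - (-1475376 - 2815*65)/(2196077 + K(D, -299)) = -2294467 - (-1475376 - 2815*65)/(2196077 + 1/186) = -2294467 - (-1475376 - 182975)/408470323/186 = -2294467 - (-1658351)*186/408470323 = -2294467 - 1*(-308453286/408470323) = -2294467 + 308453286/408470323 = -937221368149555/408470323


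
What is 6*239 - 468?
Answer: 966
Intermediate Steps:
6*239 - 468 = 1434 - 468 = 966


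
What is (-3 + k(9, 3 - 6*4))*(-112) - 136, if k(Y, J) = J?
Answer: 2552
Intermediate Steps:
(-3 + k(9, 3 - 6*4))*(-112) - 136 = (-3 + (3 - 6*4))*(-112) - 136 = (-3 + (3 - 1*24))*(-112) - 136 = (-3 + (3 - 24))*(-112) - 136 = (-3 - 21)*(-112) - 136 = -24*(-112) - 136 = 2688 - 136 = 2552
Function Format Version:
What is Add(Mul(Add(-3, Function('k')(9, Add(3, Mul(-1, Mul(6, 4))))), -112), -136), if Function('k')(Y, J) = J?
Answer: 2552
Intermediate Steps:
Add(Mul(Add(-3, Function('k')(9, Add(3, Mul(-1, Mul(6, 4))))), -112), -136) = Add(Mul(Add(-3, Add(3, Mul(-1, Mul(6, 4)))), -112), -136) = Add(Mul(Add(-3, Add(3, Mul(-1, 24))), -112), -136) = Add(Mul(Add(-3, Add(3, -24)), -112), -136) = Add(Mul(Add(-3, -21), -112), -136) = Add(Mul(-24, -112), -136) = Add(2688, -136) = 2552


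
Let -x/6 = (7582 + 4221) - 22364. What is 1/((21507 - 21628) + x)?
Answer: 1/63245 ≈ 1.5812e-5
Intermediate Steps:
x = 63366 (x = -6*((7582 + 4221) - 22364) = -6*(11803 - 22364) = -6*(-10561) = 63366)
1/((21507 - 21628) + x) = 1/((21507 - 21628) + 63366) = 1/(-121 + 63366) = 1/63245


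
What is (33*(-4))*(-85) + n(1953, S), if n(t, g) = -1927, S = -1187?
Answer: 9293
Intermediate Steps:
(33*(-4))*(-85) + n(1953, S) = (33*(-4))*(-85) - 1927 = -132*(-85) - 1927 = 11220 - 1927 = 9293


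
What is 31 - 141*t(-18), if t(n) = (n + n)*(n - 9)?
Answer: -137021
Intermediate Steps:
t(n) = 2*n*(-9 + n) (t(n) = (2*n)*(-9 + n) = 2*n*(-9 + n))
31 - 141*t(-18) = 31 - 282*(-18)*(-9 - 18) = 31 - 282*(-18)*(-27) = 31 - 141*972 = 31 - 137052 = -137021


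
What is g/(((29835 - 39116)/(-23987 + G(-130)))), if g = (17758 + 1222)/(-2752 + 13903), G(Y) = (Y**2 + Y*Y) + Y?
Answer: -183783340/103492431 ≈ -1.7758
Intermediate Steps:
G(Y) = Y + 2*Y**2 (G(Y) = (Y**2 + Y**2) + Y = 2*Y**2 + Y = Y + 2*Y**2)
g = 18980/11151 ≈ 1.7021
g/(((29835 - 39116)/(-23987 + G(-130)))) = 18980/(11151*(((29835 - 39116)/(-23987 - 130*(1 + 2*(-130)))))) = 18980/(11151*((-9281/(-23987 - 130*(1 - 260))))) = 18980/(11151*((-9281/(-23987 - 130*(-259))))) = 18980/(11151*((-9281/(-23987 + 33670)))) = 18980/(11151*((-9281/9683))) = 18980/(11151*((-9281*1/9683))) = 18980/(11151*(-9281/9683)) = (18980/11151)*(-9683/9281) = -183783340/103492431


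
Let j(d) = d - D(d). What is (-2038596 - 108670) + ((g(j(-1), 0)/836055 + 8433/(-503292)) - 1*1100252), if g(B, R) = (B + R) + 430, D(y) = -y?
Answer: -455496652944555973/140259931020 ≈ -3.2475e+6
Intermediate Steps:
j(d) = 2*d (j(d) = d - (-1)*d = d + d = 2*d)
g(B, R) = 430 + B + R
(-2038596 - 108670) + ((g(j(-1), 0)/836055 + 8433/(-503292)) - 1*1100252) = (-2038596 - 108670) + (((430 + 2*(-1) + 0)/836055 + 8433/(-503292)) - 1*1100252) = -2147266 + (((430 - 2 + 0)*(1/836055) + 8433*(-1/503292)) - 1100252) = -2147266 + ((428*(1/836055) - 2811/167764) - 1100252) = -2147266 + ((428/836055 - 2811/167764) - 1100252) = -2147266 + (-2278347613/140259931020 - 1100252) = -2147266 - 154321271902964653/140259931020 = -455496652944555973/140259931020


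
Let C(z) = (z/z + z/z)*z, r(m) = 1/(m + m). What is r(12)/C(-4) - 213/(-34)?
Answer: 20431/3264 ≈ 6.2595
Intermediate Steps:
r(m) = 1/(2*m)
C(z) = 2*z (C(z) = (1 + 1)*z = 2*z)
r(12)/C(-4) - 213/(-34) = ((1/2)/12)/((2*(-4))) - 213/(-34) = ((1/2)*(1/12))/(-8) - 213*(-1/34) = (1/24)*(-1/8) + 213/34 = -1/192 + 213/34 = 20431/3264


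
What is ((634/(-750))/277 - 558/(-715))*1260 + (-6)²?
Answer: 1005607896/990275 ≈ 1015.5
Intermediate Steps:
((634/(-750))/277 - 558/(-715))*1260 + (-6)² = ((634*(-1/750))*(1/277) - 558*(-1/715))*1260 + 36 = (-317/375*1/277 + 558/715)*1260 + 36 = (-317/103875 + 558/715)*1260 + 36 = (11547119/14854125)*1260 + 36 = 969957996/990275 + 36 = 1005607896/990275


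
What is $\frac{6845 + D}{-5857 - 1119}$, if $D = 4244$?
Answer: $- \frac{11089}{6976} \approx -1.5896$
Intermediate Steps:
$\frac{6845 + D}{-5857 - 1119} = \frac{6845 + 4244}{-5857 - 1119} = \frac{11089}{-6976} = 11089 \left(- \frac{1}{6976}\right) = - \frac{11089}{6976}$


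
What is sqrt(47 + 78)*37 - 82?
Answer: -82 + 185*sqrt(5) ≈ 331.67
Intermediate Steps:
sqrt(47 + 78)*37 - 82 = sqrt(125)*37 - 82 = (5*sqrt(5))*37 - 82 = 185*sqrt(5) - 82 = -82 + 185*sqrt(5)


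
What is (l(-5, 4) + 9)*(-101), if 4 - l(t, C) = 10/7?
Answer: -8181/7 ≈ -1168.7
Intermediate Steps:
l(t, C) = 18/7 (l(t, C) = 4 - 10/7 = 18/7)
(l(-5, 4) + 9)*(-101) = (18/7 + 9)*(-101) = (81/7)*(-101) = -8181/7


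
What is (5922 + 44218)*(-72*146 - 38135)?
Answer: -2439160580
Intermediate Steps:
(5922 + 44218)*(-72*146 - 38135) = 50140*(-10512 - 38135) = 50140*(-48647) = -2439160580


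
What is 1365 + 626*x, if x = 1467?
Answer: 919707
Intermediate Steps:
1365 + 626*x = 1365 + 626*1467 = 1365 + 918342 = 919707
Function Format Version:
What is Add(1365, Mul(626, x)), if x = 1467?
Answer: 919707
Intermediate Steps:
Add(1365, Mul(626, x)) = Add(1365, Mul(626, 1467)) = Add(1365, 918342) = 919707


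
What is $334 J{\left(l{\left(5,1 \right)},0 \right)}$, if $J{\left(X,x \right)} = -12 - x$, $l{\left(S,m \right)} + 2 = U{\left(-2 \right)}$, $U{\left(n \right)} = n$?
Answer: $-4008$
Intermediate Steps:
$l{\left(S,m \right)} = -4$ ($l{\left(S,m \right)} = -2 - 2 = -4$)
$334 J{\left(l{\left(5,1 \right)},0 \right)} = 334 \left(-12 - 0\right) = 334 \left(-12 + 0\right) = 334 \left(-12\right) = -4008$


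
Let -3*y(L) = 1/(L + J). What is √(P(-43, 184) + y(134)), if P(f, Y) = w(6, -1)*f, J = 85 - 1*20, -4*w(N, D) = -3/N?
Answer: I*√30660726/2388 ≈ 2.3188*I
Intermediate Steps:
w(N, D) = 3/(4*N) (w(N, D) = -(-3)/(4*N) = 3/(4*N))
J = 65 (J = 85 - 20 = 65)
P(f, Y) = f/8 (P(f, Y) = ((¾)/6)*f = ((¾)*(⅙))*f = f/8)
y(L) = -1/(3*(65 + L)) (y(L) = -1/(3*(L + 65)) = -1/(3*(65 + L)))
√(P(-43, 184) + y(134)) = √((⅛)*(-43) - 1/(195 + 3*134)) = √(-43/8 - 1/(195 + 402)) = √(-43/8 - 1/597) = √(-25679/4776) = I*√30660726/2388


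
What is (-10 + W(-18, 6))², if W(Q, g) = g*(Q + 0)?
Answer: 13924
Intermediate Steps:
W(Q, g) = Q*g (W(Q, g) = g*Q = Q*g)
(-10 + W(-18, 6))² = (-10 - 18*6)² = (-10 - 108)² = (-118)² = 13924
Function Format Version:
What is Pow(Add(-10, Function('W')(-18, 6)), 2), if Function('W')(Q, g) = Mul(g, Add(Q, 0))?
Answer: 13924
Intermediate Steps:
Function('W')(Q, g) = Mul(Q, g) (Function('W')(Q, g) = Mul(g, Q) = Mul(Q, g))
Pow(Add(-10, Function('W')(-18, 6)), 2) = Pow(Add(-10, Mul(-18, 6)), 2) = Pow(Add(-10, -108), 2) = Pow(-118, 2) = 13924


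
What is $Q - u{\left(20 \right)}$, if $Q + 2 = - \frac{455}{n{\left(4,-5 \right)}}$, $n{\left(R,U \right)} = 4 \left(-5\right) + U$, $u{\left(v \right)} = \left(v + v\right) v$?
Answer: $- \frac{3919}{5} \approx -783.8$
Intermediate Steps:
$u{\left(v \right)} = 2 v^{2}$ ($u{\left(v \right)} = 2 v v = 2 v^{2}$)
$n{\left(R,U \right)} = -20 + U$
$Q = \frac{81}{5}$ ($Q = -2 - \frac{455}{-20 - 5} = -2 - \frac{455}{-25} = -2 - - \frac{91}{5} = -2 + \frac{91}{5} = \frac{81}{5} \approx 16.2$)
$Q - u{\left(20 \right)} = \frac{81}{5} - 2 \cdot 20^{2} = \frac{81}{5} - 2 \cdot 400 = \frac{81}{5} - 800 = - \frac{3919}{5}$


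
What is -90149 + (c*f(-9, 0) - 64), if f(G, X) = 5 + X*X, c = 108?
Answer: -89673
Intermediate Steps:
f(G, X) = 5 + X**2
-90149 + (c*f(-9, 0) - 64) = -90149 + (108*(5 + 0**2) - 64) = -90149 + (108*(5 + 0) - 64) = -90149 + (108*5 - 64) = -90149 + (540 - 64) = -90149 + 476 = -89673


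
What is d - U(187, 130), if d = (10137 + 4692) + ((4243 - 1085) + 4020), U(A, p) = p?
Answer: 21877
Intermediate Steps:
d = 22007 (d = 14829 + (3158 + 4020) = 14829 + 7178 = 22007)
d - U(187, 130) = 22007 - 1*130 = 22007 - 130 = 21877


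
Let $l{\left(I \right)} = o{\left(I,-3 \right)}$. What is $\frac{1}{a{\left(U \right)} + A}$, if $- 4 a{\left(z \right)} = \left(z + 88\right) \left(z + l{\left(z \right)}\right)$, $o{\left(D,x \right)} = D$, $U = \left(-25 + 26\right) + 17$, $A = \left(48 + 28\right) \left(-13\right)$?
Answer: $- \frac{1}{1942} \approx -0.00051493$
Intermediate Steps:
$A = -988$ ($A = 76 \left(-13\right) = -988$)
$U = 18$ ($U = 1 + 17 = 18$)
$l{\left(I \right)} = I$
$a{\left(z \right)} = - \frac{z \left(88 + z\right)}{2}$ ($a{\left(z \right)} = - \frac{\left(z + 88\right) \left(z + z\right)}{4} = - \frac{\left(88 + z\right) 2 z}{4} = - \frac{2 z \left(88 + z\right)}{4} = - \frac{z \left(88 + z\right)}{2}$)
$\frac{1}{a{\left(U \right)} + A} = \frac{1}{\frac{1}{2} \cdot 18 \left(-88 - 18\right) - 988} = \frac{1}{\frac{1}{2} \cdot 18 \left(-106\right) - 988} = \frac{1}{-954 - 988} = \frac{1}{-1942} = - \frac{1}{1942}$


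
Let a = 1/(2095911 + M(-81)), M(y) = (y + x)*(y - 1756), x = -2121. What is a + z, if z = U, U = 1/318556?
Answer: 6459541/1956247617660 ≈ 3.3020e-6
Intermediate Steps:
M(y) = (-2121 + y)*(-1756 + y) (M(y) = (y - 2121)*(y - 1756) = (-2121 + y)*(-1756 + y))
U = 1/318556 ≈ 3.1392e-6
z = 1/318556 ≈ 3.1392e-6
a = 1/6140985 (a = 1/(2095911 + (3724476 + (-81)² - 3877*(-81))) = 1/(2095911 + (3724476 + 6561 + 314037)) = 1/(2095911 + 4045074) = 1/6140985 ≈ 1.6284e-7)
a + z = 1/6140985 + 1/318556 = 6459541/1956247617660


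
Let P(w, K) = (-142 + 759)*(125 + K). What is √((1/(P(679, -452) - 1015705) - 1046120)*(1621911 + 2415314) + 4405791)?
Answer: I*√1565006951425529579083566/608732 ≈ 2.0551e+6*I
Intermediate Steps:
P(w, K) = 77125 + 617*K (P(w, K) = 617*(125 + K) = 77125 + 617*K)
√((1/(P(679, -452) - 1015705) - 1046120)*(1621911 + 2415314) + 4405791) = √((1/((77125 + 617*(-452)) - 1015705) - 1046120)*(1621911 + 2415314) + 4405791) = √((1/((77125 - 278884) - 1015705) - 1046120)*4037225 + 4405791) = √((1/(-201759 - 1015705) - 1046120)*4037225 + 4405791) = √((1/(-1217464) - 1046120)*4037225 + 4405791) = √((-1/1217464 - 1046120)*4037225 + 4405791) = √(-1273613439681/1217464*4037225 + 4405791) = √(-5141864019016125225/1217464 + 4405791) = √(-5141858655124191201/1217464) = I*√1565006951425529579083566/608732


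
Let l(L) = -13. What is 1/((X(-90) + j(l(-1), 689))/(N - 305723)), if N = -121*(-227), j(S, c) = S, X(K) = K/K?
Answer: 23188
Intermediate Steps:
X(K) = 1
N = 27467
1/((X(-90) + j(l(-1), 689))/(N - 305723)) = 1/((1 - 13)/(27467 - 305723)) = 1/(-12/(-278256)) = 1/(-12*(-1/278256)) = 1/(1/23188) = 23188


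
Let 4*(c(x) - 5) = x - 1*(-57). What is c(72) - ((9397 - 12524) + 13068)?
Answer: -39615/4 ≈ -9903.8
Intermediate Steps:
c(x) = 77/4 + x/4 (c(x) = 5 + (x - 1*(-57))/4 = 5 + (x + 57)/4 = 5 + (57 + x)/4 = 5 + (57/4 + x/4) = 77/4 + x/4)
c(72) - ((9397 - 12524) + 13068) = (77/4 + (¼)*72) - ((9397 - 12524) + 13068) = (77/4 + 18) - (-3127 + 13068) = 149/4 - 1*9941 = 149/4 - 9941 = -39615/4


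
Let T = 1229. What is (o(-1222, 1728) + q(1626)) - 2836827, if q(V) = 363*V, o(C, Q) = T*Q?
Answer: -122877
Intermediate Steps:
o(C, Q) = 1229*Q
(o(-1222, 1728) + q(1626)) - 2836827 = (1229*1728 + 363*1626) - 2836827 = (2123712 + 590238) - 2836827 = 2713950 - 2836827 = -122877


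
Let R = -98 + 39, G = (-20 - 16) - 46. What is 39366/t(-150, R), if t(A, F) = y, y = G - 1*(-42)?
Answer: -19683/20 ≈ -984.15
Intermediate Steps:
G = -82 (G = -36 - 46 = -82)
R = -59
y = -40 (y = -82 - 1*(-42) = -82 + 42 = -40)
t(A, F) = -40
39366/t(-150, R) = 39366/(-40) = 39366*(-1/40) = -19683/20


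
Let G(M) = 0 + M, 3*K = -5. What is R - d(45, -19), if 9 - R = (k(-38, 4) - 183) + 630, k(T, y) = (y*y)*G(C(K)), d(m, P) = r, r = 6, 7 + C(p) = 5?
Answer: -412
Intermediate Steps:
K = -5/3 (K = (⅓)*(-5) = -5/3 ≈ -1.6667)
C(p) = -2 (C(p) = -7 + 5 = -2)
d(m, P) = 6
G(M) = M
k(T, y) = -2*y² (k(T, y) = (y*y)*(-2) = y²*(-2) = -2*y²)
R = -406 (R = 9 - ((-2*4² - 183) + 630) = 9 - ((-2*16 - 183) + 630) = 9 - ((-32 - 183) + 630) = 9 - (-215 + 630) = 9 - 1*415 = 9 - 415 = -406)
R - d(45, -19) = -406 - 1*6 = -406 - 6 = -412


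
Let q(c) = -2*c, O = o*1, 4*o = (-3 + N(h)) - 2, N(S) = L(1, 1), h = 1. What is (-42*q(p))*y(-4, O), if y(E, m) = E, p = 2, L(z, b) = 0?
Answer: -672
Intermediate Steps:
N(S) = 0
o = -5/4 (o = ((-3 + 0) - 2)/4 = (-3 - 2)/4 = (¼)*(-5) = -5/4 ≈ -1.2500)
O = -5/4 (O = -5/4*1 = -5/4 ≈ -1.2500)
(-42*q(p))*y(-4, O) = -(-84)*2*(-4) = -42*(-4)*(-4) = 168*(-4) = -672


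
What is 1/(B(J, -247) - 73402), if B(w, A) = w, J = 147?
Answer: -1/73255 ≈ -1.3651e-5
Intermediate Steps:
1/(B(J, -247) - 73402) = 1/(147 - 73402) = 1/(-73255) = -1/73255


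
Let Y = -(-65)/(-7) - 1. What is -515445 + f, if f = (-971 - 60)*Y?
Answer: -3533883/7 ≈ -5.0484e+5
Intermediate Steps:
Y = -72/7 (Y = -(-65)*(-1)/7 - 1 = -5*13/7 - 1 = -65/7 - 1 = -72/7 ≈ -10.286)
f = 74232/7 (f = (-971 - 60)*(-72/7) = -1031*(-72/7) = 74232/7 ≈ 10605.)
-515445 + f = -515445 + 74232/7 = -3533883/7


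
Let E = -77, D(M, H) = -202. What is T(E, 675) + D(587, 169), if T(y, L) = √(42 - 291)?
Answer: -202 + I*√249 ≈ -202.0 + 15.78*I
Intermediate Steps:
T(y, L) = I*√249 (T(y, L) = √(-249) = I*√249)
T(E, 675) + D(587, 169) = I*√249 - 202 = -202 + I*√249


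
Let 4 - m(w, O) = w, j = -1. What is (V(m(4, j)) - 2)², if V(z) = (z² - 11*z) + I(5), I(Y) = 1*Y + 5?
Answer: 64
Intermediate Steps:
I(Y) = 5 + Y (I(Y) = Y + 5 = 5 + Y)
m(w, O) = 4 - w
V(z) = 10 + z² - 11*z (V(z) = (z² - 11*z) + (5 + 5) = (z² - 11*z) + 10 = 10 + z² - 11*z)
(V(m(4, j)) - 2)² = ((10 + (4 - 1*4)² - 11*(4 - 1*4)) - 2)² = ((10 + (4 - 4)² - 11*(4 - 4)) - 2)² = ((10 + 0² - 11*0) - 2)² = ((10 + 0 + 0) - 2)² = (10 - 2)² = 8² = 64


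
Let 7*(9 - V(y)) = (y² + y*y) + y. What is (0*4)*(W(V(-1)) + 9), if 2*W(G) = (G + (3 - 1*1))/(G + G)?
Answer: 0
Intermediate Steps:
V(y) = 9 - 2*y²/7 - y/7 (V(y) = 9 - ((y² + y*y) + y)/7 = 9 - ((y² + y²) + y)/7 = 9 - (2*y² + y)/7 = 9 - (y + 2*y²)/7 = 9 + (-2*y²/7 - y/7) = 9 - 2*y²/7 - y/7)
W(G) = (2 + G)/(4*G) (W(G) = ((G + (3 - 1*1))/(G + G))/2 = ((G + (3 - 1))/((2*G)))/2 = ((G + 2)*(1/(2*G)))/2 = ((2 + G)*(1/(2*G)))/2 = ((2 + G)/(2*G))/2 = (2 + G)/(4*G))
(0*4)*(W(V(-1)) + 9) = (0*4)*((2 + (9 - 2/7*(-1)² - ⅐*(-1)))/(4*(9 - 2/7*(-1)² - ⅐*(-1))) + 9) = 0*((2 + (9 - 2/7*1 + ⅐))/(4*(9 - 2/7*1 + ⅐)) + 9) = 0*((2 + (9 - 2/7 + ⅐))/(4*(9 - 2/7 + ⅐)) + 9) = 0*((2 + 62/7)/(4*(62/7)) + 9) = 0*((¼)*(7/62)*(76/7) + 9) = 0*(19/62 + 9) = 0*(577/62) = 0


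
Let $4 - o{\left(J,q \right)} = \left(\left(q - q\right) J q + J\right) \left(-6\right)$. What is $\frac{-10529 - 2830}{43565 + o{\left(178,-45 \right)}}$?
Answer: $- \frac{4453}{14879} \approx -0.29928$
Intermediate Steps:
$o{\left(J,q \right)} = 4 + 6 J$ ($o{\left(J,q \right)} = 4 - \left(\left(q - q\right) J q + J\right) \left(-6\right) = 4 - \left(0 J q + J\right) \left(-6\right) = 4 - \left(0 q + J\right) \left(-6\right) = 4 - \left(0 + J\right) \left(-6\right) = 4 - J \left(-6\right) = 4 - - 6 J = 4 + 6 J$)
$\frac{-10529 - 2830}{43565 + o{\left(178,-45 \right)}} = \frac{-10529 - 2830}{43565 + \left(4 + 6 \cdot 178\right)} = - \frac{13359}{43565 + \left(4 + 1068\right)} = - \frac{13359}{43565 + 1072} = - \frac{13359}{44637} = \left(-13359\right) \frac{1}{44637} = - \frac{4453}{14879}$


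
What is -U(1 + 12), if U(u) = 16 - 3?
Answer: -13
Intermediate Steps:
U(u) = 13
-U(1 + 12) = -1*13 = -13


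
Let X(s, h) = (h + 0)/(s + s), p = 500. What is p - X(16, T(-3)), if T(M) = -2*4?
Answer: 2001/4 ≈ 500.25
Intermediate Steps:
T(M) = -8
X(s, h) = h/(2*s) (X(s, h) = h/((2*s)) = h*(1/(2*s)) = h/(2*s))
p - X(16, T(-3)) = 500 - (-8)/(2*16) = 500 - 1*(-¼) = 500 + ¼ = 2001/4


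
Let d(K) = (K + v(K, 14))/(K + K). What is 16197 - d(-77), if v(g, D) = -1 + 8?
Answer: 178162/11 ≈ 16197.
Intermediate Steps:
v(g, D) = 7
d(K) = (7 + K)/(2*K) (d(K) = (K + 7)/(K + K) = (7 + K)/((2*K)) = (7 + K)*(1/(2*K)) = (7 + K)/(2*K))
16197 - d(-77) = 16197 - (7 - 77)/(2*(-77)) = 16197 - (-1)*(-70)/(2*77) = 16197 - 1*5/11 = 16197 - 5/11 = 178162/11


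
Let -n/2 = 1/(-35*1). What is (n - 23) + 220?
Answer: 6897/35 ≈ 197.06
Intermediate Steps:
n = 2/35 (n = -2/((-35*1)) = -2/(-35) = -2*(-1/35) = 2/35 ≈ 0.057143)
(n - 23) + 220 = (2/35 - 23) + 220 = -803/35 + 220 = 6897/35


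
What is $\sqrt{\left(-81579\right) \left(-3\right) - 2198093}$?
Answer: $2 i \sqrt{488339} \approx 1397.6 i$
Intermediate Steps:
$\sqrt{\left(-81579\right) \left(-3\right) - 2198093} = \sqrt{244737 - 2198093} = \sqrt{-1953356} = 2 i \sqrt{488339}$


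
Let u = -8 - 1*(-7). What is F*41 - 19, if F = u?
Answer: -60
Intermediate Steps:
u = -1 (u = -8 + 7 = -1)
F = -1
F*41 - 19 = -1*41 - 19 = -41 - 19 = -60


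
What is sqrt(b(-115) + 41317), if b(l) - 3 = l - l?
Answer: 2*sqrt(10330) ≈ 203.27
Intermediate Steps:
b(l) = 3 (b(l) = 3 + (l - l) = 3 + 0 = 3)
sqrt(b(-115) + 41317) = sqrt(3 + 41317) = sqrt(41320) = 2*sqrt(10330)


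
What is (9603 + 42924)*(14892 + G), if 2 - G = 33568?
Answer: -980889198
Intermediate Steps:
G = -33566 (G = 2 - 1*33568 = 2 - 33568 = -33566)
(9603 + 42924)*(14892 + G) = (9603 + 42924)*(14892 - 33566) = 52527*(-18674) = -980889198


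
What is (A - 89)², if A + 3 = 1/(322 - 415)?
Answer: 73222249/8649 ≈ 8466.0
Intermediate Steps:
A = -280/93 (A = -3 + 1/(322 - 415) = -3 + 1/(-93) = -3 - 1/93 = -280/93 ≈ -3.0108)
(A - 89)² = (-280/93 - 89)² = (-8557/93)² = 73222249/8649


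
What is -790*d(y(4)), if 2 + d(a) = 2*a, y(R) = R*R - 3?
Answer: -18960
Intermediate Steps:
y(R) = -3 + R² (y(R) = R² - 3 = -3 + R²)
d(a) = -2 + 2*a
-790*d(y(4)) = -790*(-2 + 2*(-3 + 4²)) = -790*(-2 + 2*(-3 + 16)) = -790*(-2 + 2*13) = -790*(-2 + 26) = -790*24 = -18960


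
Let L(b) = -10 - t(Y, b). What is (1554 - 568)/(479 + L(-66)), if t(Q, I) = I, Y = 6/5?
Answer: 986/535 ≈ 1.8430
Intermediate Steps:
Y = 6/5 (Y = 6*(⅕) = 6/5 ≈ 1.2000)
L(b) = -10 - b
(1554 - 568)/(479 + L(-66)) = (1554 - 568)/(479 + (-10 - 1*(-66))) = 986/(479 + (-10 + 66)) = 986/(479 + 56) = 986/535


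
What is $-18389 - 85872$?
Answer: $-104261$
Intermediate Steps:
$-18389 - 85872 = -104261$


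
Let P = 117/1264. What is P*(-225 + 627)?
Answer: 23517/632 ≈ 37.210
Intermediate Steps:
P = 117/1264 (P = 117*(1/1264) = 117/1264 ≈ 0.092563)
P*(-225 + 627) = 117*(-225 + 627)/1264 = (117/1264)*402 = 23517/632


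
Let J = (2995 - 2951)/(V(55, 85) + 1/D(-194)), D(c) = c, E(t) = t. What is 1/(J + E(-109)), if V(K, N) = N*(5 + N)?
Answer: -1484099/161758255 ≈ -0.0091748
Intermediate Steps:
J = 8536/1484099 (J = (2995 - 2951)/(85*(5 + 85) + 1/(-194)) = 44/(85*90 - 1/194) = 44/(7650 - 1/194) = 44/(1484099/194) = 44*(194/1484099) = 8536/1484099 ≈ 0.0057516)
1/(J + E(-109)) = 1/(8536/1484099 - 109) = 1/(-161758255/1484099) = -1484099/161758255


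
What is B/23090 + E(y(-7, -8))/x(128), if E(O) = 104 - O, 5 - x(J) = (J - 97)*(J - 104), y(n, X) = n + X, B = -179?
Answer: -2879991/17063510 ≈ -0.16878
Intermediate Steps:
y(n, X) = X + n
x(J) = 5 - (-104 + J)*(-97 + J) (x(J) = 5 - (J - 97)*(J - 104) = 5 - (-97 + J)*(-104 + J) = 5 - (-104 + J)*(-97 + J))
B/23090 + E(y(-7, -8))/x(128) = -179/23090 + (104 - (-8 - 7))/(-10083 - 1*128**2 + 201*128) = -179*1/23090 + (104 - 1*(-15))/(-10083 - 1*16384 + 25728) = -179/23090 + (104 + 15)/(-10083 - 16384 + 25728) = -179/23090 + 119/(-739) = -179/23090 + 119*(-1/739) = -179/23090 - 119/739 = -2879991/17063510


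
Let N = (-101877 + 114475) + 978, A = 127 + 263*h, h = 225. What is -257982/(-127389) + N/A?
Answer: 2838046938/1259070413 ≈ 2.2541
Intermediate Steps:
A = 59302 (A = 127 + 263*225 = 127 + 59175 = 59302)
N = 13576 (N = 12598 + 978 = 13576)
-257982/(-127389) + N/A = -257982/(-127389) + 13576/59302 = -257982*(-1/127389) + 13576*(1/59302) = 85994/42463 + 6788/29651 = 2838046938/1259070413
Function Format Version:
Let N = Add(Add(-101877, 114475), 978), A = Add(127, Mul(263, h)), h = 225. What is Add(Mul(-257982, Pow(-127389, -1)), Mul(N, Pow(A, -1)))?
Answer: Rational(2838046938, 1259070413) ≈ 2.2541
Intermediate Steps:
A = 59302 (A = Add(127, Mul(263, 225)) = Add(127, 59175) = 59302)
N = 13576 (N = Add(12598, 978) = 13576)
Add(Mul(-257982, Pow(-127389, -1)), Mul(N, Pow(A, -1))) = Add(Mul(-257982, Pow(-127389, -1)), Mul(13576, Pow(59302, -1))) = Add(Mul(-257982, Rational(-1, 127389)), Mul(13576, Rational(1, 59302))) = Add(Rational(85994, 42463), Rational(6788, 29651)) = Rational(2838046938, 1259070413)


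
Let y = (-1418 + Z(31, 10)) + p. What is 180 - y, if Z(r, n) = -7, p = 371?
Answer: 1234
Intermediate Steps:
y = -1054 (y = (-1418 - 7) + 371 = -1425 + 371 = -1054)
180 - y = 180 - 1*(-1054) = 180 + 1054 = 1234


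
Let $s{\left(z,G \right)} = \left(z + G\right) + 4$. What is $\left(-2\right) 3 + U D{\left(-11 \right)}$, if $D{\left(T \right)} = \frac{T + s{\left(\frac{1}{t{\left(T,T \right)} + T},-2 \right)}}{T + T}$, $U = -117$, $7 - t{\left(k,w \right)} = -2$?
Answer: $- \frac{2487}{44} \approx -56.523$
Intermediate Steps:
$t{\left(k,w \right)} = 9$ ($t{\left(k,w \right)} = 7 - -2 = 7 + 2 = 9$)
$s{\left(z,G \right)} = 4 + G + z$ ($s{\left(z,G \right)} = \left(G + z\right) + 4 = 4 + G + z$)
$D{\left(T \right)} = \frac{2 + T + \frac{1}{9 + T}}{2 T}$ ($D{\left(T \right)} = \frac{T + \left(4 - 2 + \frac{1}{9 + T}\right)}{T + T} = \frac{T + \left(2 + \frac{1}{9 + T}\right)}{2 T} = \left(2 + T + \frac{1}{9 + T}\right) \frac{1}{2 T} = \frac{2 + T + \frac{1}{9 + T}}{2 T}$)
$\left(-2\right) 3 + U D{\left(-11 \right)} = \left(-2\right) 3 - 117 \frac{19 + \left(-11\right)^{2} + 11 \left(-11\right)}{2 \left(-11\right) \left(9 - 11\right)} = -6 - 117 \cdot \frac{1}{2} \left(- \frac{1}{11}\right) \frac{1}{-2} \left(19 + 121 - 121\right) = -6 - 117 \cdot \frac{1}{2} \left(- \frac{1}{11}\right) \left(- \frac{1}{2}\right) 19 = -6 - \frac{2223}{44} = - \frac{2487}{44}$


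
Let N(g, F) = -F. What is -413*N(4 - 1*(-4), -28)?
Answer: -11564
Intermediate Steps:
-413*N(4 - 1*(-4), -28) = -413*(-1*(-28)) = -413*28 = -1*11564 = -11564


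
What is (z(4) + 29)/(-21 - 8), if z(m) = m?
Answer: -33/29 ≈ -1.1379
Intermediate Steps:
(z(4) + 29)/(-21 - 8) = (4 + 29)/(-21 - 8) = 33/(-29) = -1/29*33 = -33/29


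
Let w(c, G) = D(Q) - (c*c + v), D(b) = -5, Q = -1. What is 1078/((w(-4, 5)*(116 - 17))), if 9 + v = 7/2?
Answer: -196/279 ≈ -0.70251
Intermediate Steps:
v = -11/2 (v = -9 + 7/2 = -11/2 ≈ -5.5000)
w(c, G) = ½ - c² (w(c, G) = -5 - (c*c - 11/2) = -5 - (c² - 11/2) = -5 - (-11/2 + c²) = -5 + (11/2 - c²) = ½ - c²)
1078/((w(-4, 5)*(116 - 17))) = 1078/(((½ - 1*(-4)²)*(116 - 17))) = 1078/(((½ - 1*16)*99)) = 1078/(((½ - 16)*99)) = 1078/((-31/2*99)) = 1078/(-3069/2) = 1078*(-2/3069) = -196/279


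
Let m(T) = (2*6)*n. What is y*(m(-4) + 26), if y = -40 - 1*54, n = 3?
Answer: -5828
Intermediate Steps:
y = -94 (y = -40 - 54 = -94)
m(T) = 36 (m(T) = (2*6)*3 = 12*3 = 36)
y*(m(-4) + 26) = -94*(36 + 26) = -94*62 = -5828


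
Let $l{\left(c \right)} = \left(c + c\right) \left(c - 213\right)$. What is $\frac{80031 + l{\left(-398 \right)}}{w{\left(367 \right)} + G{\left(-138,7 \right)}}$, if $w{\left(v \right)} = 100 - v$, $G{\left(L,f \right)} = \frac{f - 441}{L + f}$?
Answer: $- \frac{74196697}{34543} \approx -2148.0$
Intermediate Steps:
$G{\left(L,f \right)} = \frac{-441 + f}{L + f}$
$l{\left(c \right)} = 2 c \left(-213 + c\right)$
$\frac{80031 + l{\left(-398 \right)}}{w{\left(367 \right)} + G{\left(-138,7 \right)}} = \frac{80031 + 2 \left(-398\right) \left(-213 - 398\right)}{\left(100 - 367\right) + \frac{-441 + 7}{-138 + 7}} = \frac{80031 + 2 \left(-398\right) \left(-611\right)}{\left(100 - 367\right) + \frac{1}{-131} \left(-434\right)} = \frac{80031 + 486356}{-267 - - \frac{434}{131}} = \frac{566387}{-267 + \frac{434}{131}} = \frac{566387}{- \frac{34543}{131}} = 566387 \left(- \frac{131}{34543}\right) = - \frac{74196697}{34543}$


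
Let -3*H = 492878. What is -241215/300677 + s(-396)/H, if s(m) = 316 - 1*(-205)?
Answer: -9181501917/11399775262 ≈ -0.80541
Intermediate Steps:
H = -492878/3 (H = -⅓*492878 = -492878/3 ≈ -1.6429e+5)
s(m) = 521 (s(m) = 316 + 205 = 521)
-241215/300677 + s(-396)/H = -241215/300677 + 521/(-492878/3) = -241215*1/300677 + 521*(-3/492878) = -18555/23129 - 1563/492878 = -9181501917/11399775262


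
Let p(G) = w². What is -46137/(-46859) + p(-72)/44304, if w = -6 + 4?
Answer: 511060271/519010284 ≈ 0.98468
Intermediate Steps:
w = -2
p(G) = 4 (p(G) = (-2)² = 4)
-46137/(-46859) + p(-72)/44304 = -46137/(-46859) + 4/44304 = -46137*(-1/46859) + 4*(1/44304) = 46137/46859 + 1/11076 = 511060271/519010284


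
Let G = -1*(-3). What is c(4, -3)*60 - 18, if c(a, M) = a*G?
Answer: 702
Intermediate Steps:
G = 3
c(a, M) = 3*a (c(a, M) = a*3 = 3*a)
c(4, -3)*60 - 18 = (3*4)*60 - 18 = 12*60 - 18 = 720 - 18 = 702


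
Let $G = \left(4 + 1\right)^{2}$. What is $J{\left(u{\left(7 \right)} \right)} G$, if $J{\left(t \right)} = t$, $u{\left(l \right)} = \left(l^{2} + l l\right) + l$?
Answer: $2625$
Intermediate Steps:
$u{\left(l \right)} = l + 2 l^{2}$ ($u{\left(l \right)} = \left(l^{2} + l^{2}\right) + l = 2 l^{2} + l = l + 2 l^{2}$)
$G = 25$ ($G = 5^{2} = 25$)
$J{\left(u{\left(7 \right)} \right)} G = 7 \left(1 + 2 \cdot 7\right) 25 = 7 \left(1 + 14\right) 25 = 7 \cdot 15 \cdot 25 = 105 \cdot 25 = 2625$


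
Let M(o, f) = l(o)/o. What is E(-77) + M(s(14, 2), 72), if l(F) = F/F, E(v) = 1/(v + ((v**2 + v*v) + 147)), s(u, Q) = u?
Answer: 853/11928 ≈ 0.071512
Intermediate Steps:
E(v) = 1/(147 + v + 2*v**2) (E(v) = 1/(v + ((v**2 + v**2) + 147)) = 1/(v + (2*v**2 + 147)) = 1/(v + (147 + 2*v**2)) = 1/(147 + v + 2*v**2))
l(F) = 1
M(o, f) = 1/o
E(-77) + M(s(14, 2), 72) = 1/(147 - 77 + 2*(-77)**2) + 1/14 = 1/(147 - 77 + 2*5929) + 1/14 = 1/(147 - 77 + 11858) + 1/14 = 1/11928 + 1/14 = 853/11928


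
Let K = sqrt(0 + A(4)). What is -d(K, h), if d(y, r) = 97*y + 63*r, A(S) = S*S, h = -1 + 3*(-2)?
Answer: 53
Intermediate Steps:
h = -7 (h = -1 - 6 = -7)
A(S) = S**2
K = 4 (K = sqrt(0 + 4**2) = sqrt(0 + 16) = sqrt(16) = 4)
d(y, r) = 63*r + 97*y
-d(K, h) = -(63*(-7) + 97*4) = -(-441 + 388) = -1*(-53) = 53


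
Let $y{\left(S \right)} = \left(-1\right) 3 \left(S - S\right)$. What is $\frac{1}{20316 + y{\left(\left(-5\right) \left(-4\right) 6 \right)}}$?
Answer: $\frac{1}{20316} \approx 4.9222 \cdot 10^{-5}$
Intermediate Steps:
$y{\left(S \right)} = 0$ ($y{\left(S \right)} = \left(-3\right) 0 = 0$)
$\frac{1}{20316 + y{\left(\left(-5\right) \left(-4\right) 6 \right)}} = \frac{1}{20316 + 0} = \frac{1}{20316}$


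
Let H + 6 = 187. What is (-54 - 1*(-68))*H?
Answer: 2534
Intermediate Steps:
H = 181 (H = -6 + 187 = 181)
(-54 - 1*(-68))*H = (-54 - 1*(-68))*181 = (-54 + 68)*181 = 14*181 = 2534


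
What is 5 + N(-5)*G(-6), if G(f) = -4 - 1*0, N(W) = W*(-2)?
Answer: -35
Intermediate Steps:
N(W) = -2*W
G(f) = -4 (G(f) = -4 + 0 = -4)
5 + N(-5)*G(-6) = 5 - 2*(-5)*(-4) = 5 + 10*(-4) = 5 - 40 = -35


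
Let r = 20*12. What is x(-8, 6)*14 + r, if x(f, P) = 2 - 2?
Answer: 240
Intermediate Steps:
x(f, P) = 0
r = 240
x(-8, 6)*14 + r = 0*14 + 240 = 0 + 240 = 240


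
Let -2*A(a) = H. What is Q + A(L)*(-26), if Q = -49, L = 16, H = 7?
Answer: 42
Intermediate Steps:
A(a) = -7/2 (A(a) = -½*7 = -7/2)
Q + A(L)*(-26) = -49 - 7/2*(-26) = -49 + 91 = 42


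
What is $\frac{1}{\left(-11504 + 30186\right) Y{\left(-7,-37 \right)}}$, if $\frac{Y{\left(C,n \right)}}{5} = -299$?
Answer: $- \frac{1}{27929590} \approx -3.5804 \cdot 10^{-8}$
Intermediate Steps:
$Y{\left(C,n \right)} = -1495$ ($Y{\left(C,n \right)} = 5 \left(-299\right) = -1495$)
$\frac{1}{\left(-11504 + 30186\right) Y{\left(-7,-37 \right)}} = \frac{1}{\left(-11504 + 30186\right) \left(-1495\right)} = \frac{1}{18682} \left(- \frac{1}{1495}\right) = - \frac{1}{27929590}$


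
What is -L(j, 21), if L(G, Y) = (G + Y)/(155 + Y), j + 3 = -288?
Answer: 135/88 ≈ 1.5341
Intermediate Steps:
j = -291 (j = -3 - 288 = -291)
L(G, Y) = (G + Y)/(155 + Y)
-L(j, 21) = -(-291 + 21)/(155 + 21) = -(-270)/176 = -1*(-135/88) = 135/88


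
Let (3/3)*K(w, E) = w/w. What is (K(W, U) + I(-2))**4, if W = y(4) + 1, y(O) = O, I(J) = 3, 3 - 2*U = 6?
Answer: 256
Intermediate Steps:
U = -3/2 (U = 3/2 - 1/2*6 = 3/2 - 3 = -3/2 ≈ -1.5000)
W = 5 (W = 4 + 1 = 5)
K(w, E) = 1 (K(w, E) = w/w = 1)
(K(W, U) + I(-2))**4 = (1 + 3)**4 = 4**4 = 256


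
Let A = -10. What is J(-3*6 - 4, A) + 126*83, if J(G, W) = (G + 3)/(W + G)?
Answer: 334675/32 ≈ 10459.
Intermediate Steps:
J(G, W) = (3 + G)/(G + W)
J(-3*6 - 4, A) + 126*83 = (3 + (-3*6 - 4))/((-3*6 - 4) - 10) + 126*83 = (3 + (-18 - 4))/((-18 - 4) - 10) + 10458 = (3 - 22)/(-22 - 10) + 10458 = -19/(-32) + 10458 = -1/32*(-19) + 10458 = 19/32 + 10458 = 334675/32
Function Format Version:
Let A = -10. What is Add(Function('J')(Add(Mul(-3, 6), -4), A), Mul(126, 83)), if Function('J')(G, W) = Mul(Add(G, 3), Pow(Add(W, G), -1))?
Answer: Rational(334675, 32) ≈ 10459.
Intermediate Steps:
Function('J')(G, W) = Mul(Pow(Add(G, W), -1), Add(3, G)) (Function('J')(G, W) = Mul(Add(3, G), Pow(Add(G, W), -1)) = Mul(Pow(Add(G, W), -1), Add(3, G)))
Add(Function('J')(Add(Mul(-3, 6), -4), A), Mul(126, 83)) = Add(Mul(Pow(Add(Add(Mul(-3, 6), -4), -10), -1), Add(3, Add(Mul(-3, 6), -4))), Mul(126, 83)) = Add(Mul(Pow(Add(Add(-18, -4), -10), -1), Add(3, Add(-18, -4))), 10458) = Add(Mul(Pow(Add(-22, -10), -1), Add(3, -22)), 10458) = Add(Mul(Pow(-32, -1), -19), 10458) = Add(Mul(Rational(-1, 32), -19), 10458) = Add(Rational(19, 32), 10458) = Rational(334675, 32)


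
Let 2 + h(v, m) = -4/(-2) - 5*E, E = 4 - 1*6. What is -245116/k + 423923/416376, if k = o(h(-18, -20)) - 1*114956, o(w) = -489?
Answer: 151000210351/48068527320 ≈ 3.1414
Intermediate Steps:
E = -2 (E = 4 - 6 = -2)
h(v, m) = 10 (h(v, m) = -2 + (-4/(-2) - 5*(-2)) = -2 + (-4*(-1/2) + 10) = -2 + (2 + 10) = -2 + 12 = 10)
k = -115445 (k = -489 - 1*114956 = -489 - 114956 = -115445)
-245116/k + 423923/416376 = -245116/(-115445) + 423923/416376 = -245116*(-1/115445) + 423923*(1/416376) = 245116/115445 + 423923/416376 = 151000210351/48068527320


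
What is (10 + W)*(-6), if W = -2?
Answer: -48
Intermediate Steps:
(10 + W)*(-6) = (10 - 2)*(-6) = 8*(-6) = -48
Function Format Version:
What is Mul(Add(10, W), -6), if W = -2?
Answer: -48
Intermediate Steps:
Mul(Add(10, W), -6) = Mul(Add(10, -2), -6) = Mul(8, -6) = -48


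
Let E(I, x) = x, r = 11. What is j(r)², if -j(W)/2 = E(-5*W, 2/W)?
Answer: 16/121 ≈ 0.13223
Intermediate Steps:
j(W) = -4/W
j(r)² = (-4/11)² = 16/121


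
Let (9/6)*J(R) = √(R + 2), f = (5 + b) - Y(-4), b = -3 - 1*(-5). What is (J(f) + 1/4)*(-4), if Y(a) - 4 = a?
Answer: -9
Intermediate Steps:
b = 2 (b = -3 + 5 = 2)
Y(a) = 4 + a
f = 7 (f = (5 + 2) - (4 - 4) = 7 - 1*0 = 7 + 0 = 7)
J(R) = 2*√(2 + R)/3 (J(R) = 2*√(R + 2)/3 = 2*√(2 + R)/3)
(J(f) + 1/4)*(-4) = (2*√(2 + 7)/3 + 1/4)*(-4) = (2*√9/3 + ¼)*(-4) = ((⅔)*3 + ¼)*(-4) = (2 + ¼)*(-4) = (9/4)*(-4) = -9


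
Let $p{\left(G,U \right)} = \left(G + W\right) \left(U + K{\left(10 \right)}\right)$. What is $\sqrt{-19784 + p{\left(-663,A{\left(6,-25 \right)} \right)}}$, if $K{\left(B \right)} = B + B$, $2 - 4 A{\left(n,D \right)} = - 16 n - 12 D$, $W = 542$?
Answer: $\frac{i \sqrt{64374}}{2} \approx 126.86 i$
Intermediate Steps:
$A{\left(n,D \right)} = \frac{1}{2} + 3 D + 4 n$ ($A{\left(n,D \right)} = \frac{1}{2} - \frac{- 16 n - 12 D}{4} = \frac{1}{2} + \left(3 D + 4 n\right) = \frac{1}{2} + 3 D + 4 n$)
$K{\left(B \right)} = 2 B$
$p{\left(G,U \right)} = \left(20 + U\right) \left(542 + G\right)$ ($p{\left(G,U \right)} = \left(G + 542\right) \left(U + 2 \cdot 10\right) = \left(542 + G\right) \left(U + 20\right) = \left(542 + G\right) \left(20 + U\right) = \left(20 + U\right) \left(542 + G\right)$)
$\sqrt{-19784 + p{\left(-663,A{\left(6,-25 \right)} \right)}} = \sqrt{-19784 + \left(10840 + 20 \left(-663\right) + 542 \left(\frac{1}{2} + 3 \left(-25\right) + 4 \cdot 6\right) - 663 \left(\frac{1}{2} + 3 \left(-25\right) + 4 \cdot 6\right)\right)} = \sqrt{-19784 + \left(10840 - 13260 + 542 \left(\frac{1}{2} - 75 + 24\right) - 663 \left(\frac{1}{2} - 75 + 24\right)\right)} = \sqrt{-19784 + \left(10840 - 13260 + 542 \left(- \frac{101}{2}\right) - - \frac{66963}{2}\right)} = \sqrt{-19784 + \left(10840 - 13260 - 27371 + \frac{66963}{2}\right)} = \sqrt{-19784 + \frac{7381}{2}} = \sqrt{- \frac{32187}{2}} = \frac{i \sqrt{64374}}{2}$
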